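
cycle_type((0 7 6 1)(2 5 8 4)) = 4^2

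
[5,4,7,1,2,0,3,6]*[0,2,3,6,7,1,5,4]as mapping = [0→1,1→7,2→4,3→2,4→3,5→0,6→6,7→5]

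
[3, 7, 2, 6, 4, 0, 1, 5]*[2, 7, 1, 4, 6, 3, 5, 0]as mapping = [0→4, 1→0, 2→1, 3→5, 4→6, 5→2, 6→7, 7→3]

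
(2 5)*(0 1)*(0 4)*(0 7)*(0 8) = (0 1 4 7 8)(2 5)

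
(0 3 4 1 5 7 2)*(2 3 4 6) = (0 4 1 5 7 3 6 2)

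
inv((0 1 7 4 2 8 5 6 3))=(0 3 6 5 8 2 4 7 1)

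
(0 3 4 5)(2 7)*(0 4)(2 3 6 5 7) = (0 6 5 4 7 3)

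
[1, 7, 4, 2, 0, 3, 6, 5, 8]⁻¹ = [4, 0, 3, 5, 2, 7, 6, 1, 8]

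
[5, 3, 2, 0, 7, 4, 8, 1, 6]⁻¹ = [3, 7, 2, 1, 5, 0, 8, 4, 6]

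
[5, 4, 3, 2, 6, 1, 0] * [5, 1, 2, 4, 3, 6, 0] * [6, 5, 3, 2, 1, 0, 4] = [4, 2, 1, 3, 6, 5, 0]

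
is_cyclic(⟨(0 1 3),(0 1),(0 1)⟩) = no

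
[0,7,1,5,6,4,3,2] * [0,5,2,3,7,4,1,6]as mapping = [0→0,1→6,2→5,3→4,4→1,5→7,6→3,7→2]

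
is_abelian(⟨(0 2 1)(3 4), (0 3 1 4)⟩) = no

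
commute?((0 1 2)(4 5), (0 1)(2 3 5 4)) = no:(0 1 2)(4 5)*(0 1)(2 3 5 4) = (1 3 5 2), (0 1)(2 3 5 4)*(0 1 2)(4 5) = (0 2 3 4)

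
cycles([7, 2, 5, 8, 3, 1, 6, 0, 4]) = (0 7)(1 2 5)(3 8 4)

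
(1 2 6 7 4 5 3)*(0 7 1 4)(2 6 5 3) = (0 7)(1 6)(2 5)(3 4)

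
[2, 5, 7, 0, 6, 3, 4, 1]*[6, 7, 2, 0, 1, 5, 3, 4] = [2, 5, 4, 6, 3, 0, 1, 7]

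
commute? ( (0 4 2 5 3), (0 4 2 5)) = no: (0 4 2 5 3)*(0 4 2 5) = (0 2)(3 4 5), (0 4 2 5)*(0 4 2 5 3) = (0 2 3)(4 5)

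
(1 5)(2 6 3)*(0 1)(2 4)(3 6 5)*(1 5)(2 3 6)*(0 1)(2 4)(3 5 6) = (0 6 4 5 1 3 2)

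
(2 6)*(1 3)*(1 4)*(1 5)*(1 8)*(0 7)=(0 7)(1 3 4 5 8)(2 6)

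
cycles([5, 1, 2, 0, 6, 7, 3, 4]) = (0 5 7 4 6 3)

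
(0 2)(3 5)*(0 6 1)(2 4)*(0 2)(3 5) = (0 4)(1 2 6)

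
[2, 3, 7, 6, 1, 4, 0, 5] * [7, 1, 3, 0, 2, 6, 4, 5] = [3, 0, 5, 4, 1, 2, 7, 6]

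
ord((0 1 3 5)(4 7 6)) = 12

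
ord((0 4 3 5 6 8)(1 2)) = 6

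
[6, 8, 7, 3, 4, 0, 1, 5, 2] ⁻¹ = [5, 6, 8, 3, 4, 7, 0, 2, 1] 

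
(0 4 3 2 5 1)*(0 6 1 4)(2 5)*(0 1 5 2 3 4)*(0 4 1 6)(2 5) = (0 6 2 3 5 4 1)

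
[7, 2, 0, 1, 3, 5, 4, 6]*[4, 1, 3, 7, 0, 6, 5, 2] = [2, 3, 4, 1, 7, 6, 0, 5]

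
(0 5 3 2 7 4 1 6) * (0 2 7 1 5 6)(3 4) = (0 6 2 1)(3 7)(4 5)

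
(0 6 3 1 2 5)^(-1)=(0 5 2 1 3 6)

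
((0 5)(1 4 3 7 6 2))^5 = (0 5)(1 2 6 7 3 4)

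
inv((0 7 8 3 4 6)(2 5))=(0 6 4 3 8 7)(2 5)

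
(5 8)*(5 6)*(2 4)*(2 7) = (2 4 7)(5 8 6)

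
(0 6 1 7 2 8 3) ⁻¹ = (0 3 8 2 7 1 6) 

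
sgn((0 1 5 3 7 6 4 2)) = -1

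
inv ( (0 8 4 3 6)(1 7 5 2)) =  (0 6 3 4 8)(1 2 5 7)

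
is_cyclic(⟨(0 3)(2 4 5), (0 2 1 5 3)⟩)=no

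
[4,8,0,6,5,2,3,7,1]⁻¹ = [2,8,5,6,0,4,3,7,1]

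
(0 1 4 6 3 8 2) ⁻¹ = (0 2 8 3 6 4 1) 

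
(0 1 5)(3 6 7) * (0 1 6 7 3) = (0 6 3 7)(1 5)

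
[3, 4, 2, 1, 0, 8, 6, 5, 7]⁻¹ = [4, 3, 2, 0, 1, 7, 6, 8, 5]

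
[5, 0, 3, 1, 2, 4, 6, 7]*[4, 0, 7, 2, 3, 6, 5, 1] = [6, 4, 2, 0, 7, 3, 5, 1]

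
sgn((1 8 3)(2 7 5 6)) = -1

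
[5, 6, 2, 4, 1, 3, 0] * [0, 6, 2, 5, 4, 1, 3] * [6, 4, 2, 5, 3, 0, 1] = [4, 5, 2, 3, 1, 0, 6]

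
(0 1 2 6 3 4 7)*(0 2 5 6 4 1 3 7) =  (0 3 1 5 6 7 2 4)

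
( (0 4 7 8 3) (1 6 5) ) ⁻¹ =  (0 3 8 7 4) (1 5 6) 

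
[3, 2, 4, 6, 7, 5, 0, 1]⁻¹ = [6, 7, 1, 0, 2, 5, 3, 4]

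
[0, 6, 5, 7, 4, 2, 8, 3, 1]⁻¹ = [0, 8, 5, 7, 4, 2, 1, 3, 6]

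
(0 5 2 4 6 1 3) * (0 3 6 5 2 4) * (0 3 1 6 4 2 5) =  (0 5 2 3 1 4)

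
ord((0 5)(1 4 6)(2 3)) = 6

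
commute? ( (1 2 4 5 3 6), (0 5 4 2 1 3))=no: (1 2 4 5 3 6)*(0 5 4 2 1 3)=(0 5)(3 6), (0 5 4 2 1 3)*(1 2 4 5 3 6)=(0 3)(1 6)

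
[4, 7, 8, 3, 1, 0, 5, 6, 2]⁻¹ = [5, 4, 8, 3, 0, 6, 7, 1, 2]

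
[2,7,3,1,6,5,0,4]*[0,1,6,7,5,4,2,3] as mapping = [0→6,1→3,2→7,3→1,4→2,5→4,6→0,7→5] 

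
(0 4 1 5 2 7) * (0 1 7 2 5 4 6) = (0 6)(1 4 7)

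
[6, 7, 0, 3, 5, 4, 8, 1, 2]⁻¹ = [2, 7, 8, 3, 5, 4, 0, 1, 6]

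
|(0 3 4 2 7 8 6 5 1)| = 9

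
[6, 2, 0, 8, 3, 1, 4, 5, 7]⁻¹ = [2, 5, 1, 4, 6, 7, 0, 8, 3]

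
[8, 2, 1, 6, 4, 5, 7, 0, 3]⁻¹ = [7, 2, 1, 8, 4, 5, 3, 6, 0]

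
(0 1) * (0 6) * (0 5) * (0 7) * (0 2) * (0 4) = (0 1 6 5 7 2 4)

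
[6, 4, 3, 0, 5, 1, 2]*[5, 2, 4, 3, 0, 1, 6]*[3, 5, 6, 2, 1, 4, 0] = [0, 3, 2, 4, 5, 6, 1]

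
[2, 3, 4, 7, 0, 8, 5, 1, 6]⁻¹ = [4, 7, 0, 1, 2, 6, 8, 3, 5]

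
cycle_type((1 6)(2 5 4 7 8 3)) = 2.6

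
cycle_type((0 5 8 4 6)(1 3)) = 2.5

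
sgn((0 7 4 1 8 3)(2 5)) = 1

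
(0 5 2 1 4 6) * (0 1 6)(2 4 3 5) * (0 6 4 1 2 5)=(0 5 1 3)(2 4 6)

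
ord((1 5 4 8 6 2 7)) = 7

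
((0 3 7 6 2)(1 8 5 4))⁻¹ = (0 2 6 7 3)(1 4 5 8)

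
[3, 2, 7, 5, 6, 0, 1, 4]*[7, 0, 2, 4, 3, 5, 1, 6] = [4, 2, 6, 5, 1, 7, 0, 3]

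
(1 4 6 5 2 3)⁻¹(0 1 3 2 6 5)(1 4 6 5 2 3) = (0 4 1 3 5 2)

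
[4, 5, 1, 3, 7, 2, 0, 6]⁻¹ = [6, 2, 5, 3, 0, 1, 7, 4]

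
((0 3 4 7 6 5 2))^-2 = (0 5 7 3 2 6 4)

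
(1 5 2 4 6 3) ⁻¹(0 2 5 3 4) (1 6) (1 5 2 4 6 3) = (0 4 2 1 6) (3 5) 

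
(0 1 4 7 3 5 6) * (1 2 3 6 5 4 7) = (0 2 3 4 1 7 6) 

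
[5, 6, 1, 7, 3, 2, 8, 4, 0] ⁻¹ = [8, 2, 5, 4, 7, 0, 1, 3, 6] 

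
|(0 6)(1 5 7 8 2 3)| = 6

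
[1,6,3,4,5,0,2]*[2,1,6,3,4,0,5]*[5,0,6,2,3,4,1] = [0,4,2,3,5,6,1]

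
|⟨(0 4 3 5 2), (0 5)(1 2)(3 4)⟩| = 720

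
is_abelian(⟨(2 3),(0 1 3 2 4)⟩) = no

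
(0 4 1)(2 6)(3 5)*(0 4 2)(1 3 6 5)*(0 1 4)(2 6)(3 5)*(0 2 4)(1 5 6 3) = (0 3)(1 2)(4 6 5)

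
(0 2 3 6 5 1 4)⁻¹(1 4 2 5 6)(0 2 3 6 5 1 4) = (0 3 1 5 4)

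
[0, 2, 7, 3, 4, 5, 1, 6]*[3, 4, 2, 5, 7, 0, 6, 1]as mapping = [0→3, 1→2, 2→1, 3→5, 4→7, 5→0, 6→4, 7→6]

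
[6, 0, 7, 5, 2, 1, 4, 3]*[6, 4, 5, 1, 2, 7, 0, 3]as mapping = [0→0, 1→6, 2→3, 3→7, 4→5, 5→4, 6→2, 7→1]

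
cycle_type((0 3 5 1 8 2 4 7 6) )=9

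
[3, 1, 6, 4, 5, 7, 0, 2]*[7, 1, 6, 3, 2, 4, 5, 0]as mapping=[0→3, 1→1, 2→5, 3→2, 4→4, 5→0, 6→7, 7→6]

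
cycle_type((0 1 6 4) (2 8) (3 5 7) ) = 2.3.4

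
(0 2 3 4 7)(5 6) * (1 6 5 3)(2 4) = (0 4 7)(1 6 3 2)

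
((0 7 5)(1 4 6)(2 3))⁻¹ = (0 5 7)(1 6 4)(2 3)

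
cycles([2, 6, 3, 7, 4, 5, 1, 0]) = (0 2 3 7)(1 6)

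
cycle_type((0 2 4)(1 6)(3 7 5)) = 2.3^2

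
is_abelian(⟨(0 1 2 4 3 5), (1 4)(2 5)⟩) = no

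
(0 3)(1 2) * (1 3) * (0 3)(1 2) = (0 2)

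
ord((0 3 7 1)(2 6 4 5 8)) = 20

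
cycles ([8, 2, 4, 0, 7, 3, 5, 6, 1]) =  (0 8 1 2 4 7 6 5 3)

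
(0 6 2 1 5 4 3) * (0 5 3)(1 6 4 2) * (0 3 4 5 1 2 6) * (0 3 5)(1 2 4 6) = (1 6 4 5)(2 3)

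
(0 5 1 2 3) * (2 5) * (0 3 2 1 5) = (0 1)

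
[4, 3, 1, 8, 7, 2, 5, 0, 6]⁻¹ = [7, 2, 5, 1, 0, 6, 8, 4, 3]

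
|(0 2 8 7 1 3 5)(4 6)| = 14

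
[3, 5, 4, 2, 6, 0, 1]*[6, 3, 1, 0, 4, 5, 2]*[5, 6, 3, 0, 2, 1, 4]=[5, 1, 2, 6, 3, 4, 0]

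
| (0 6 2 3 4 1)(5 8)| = 6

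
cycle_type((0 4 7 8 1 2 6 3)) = 8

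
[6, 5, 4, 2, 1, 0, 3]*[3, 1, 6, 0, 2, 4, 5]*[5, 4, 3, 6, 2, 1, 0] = [1, 2, 3, 0, 4, 6, 5]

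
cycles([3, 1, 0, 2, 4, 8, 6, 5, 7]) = (0 3 2)(5 8 7)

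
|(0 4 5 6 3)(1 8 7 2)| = 20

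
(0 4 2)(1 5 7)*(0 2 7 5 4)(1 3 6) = (1 4 7 3 6)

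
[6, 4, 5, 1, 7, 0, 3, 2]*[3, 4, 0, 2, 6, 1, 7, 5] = [7, 6, 1, 4, 5, 3, 2, 0]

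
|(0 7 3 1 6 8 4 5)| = 8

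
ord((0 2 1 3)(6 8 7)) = 12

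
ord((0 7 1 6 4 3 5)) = 7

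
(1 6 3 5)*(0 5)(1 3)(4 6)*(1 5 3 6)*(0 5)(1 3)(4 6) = (0 1 6)(3 5 4)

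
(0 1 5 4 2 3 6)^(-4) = (0 4 6 5 3 1 2)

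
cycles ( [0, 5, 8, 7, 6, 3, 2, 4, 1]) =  (1 5 3 7 4 6 2 8)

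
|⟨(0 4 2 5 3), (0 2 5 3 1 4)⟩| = 720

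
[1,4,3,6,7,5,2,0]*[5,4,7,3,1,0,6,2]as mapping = [0→4,1→1,2→3,3→6,4→2,5→0,6→7,7→5]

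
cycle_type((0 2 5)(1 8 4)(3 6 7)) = 3^3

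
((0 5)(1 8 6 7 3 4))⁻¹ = (0 5)(1 4 3 7 6 8)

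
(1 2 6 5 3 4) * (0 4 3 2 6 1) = (0 4)(1 6 5 2)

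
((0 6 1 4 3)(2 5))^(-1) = (0 3 4 1 6)(2 5)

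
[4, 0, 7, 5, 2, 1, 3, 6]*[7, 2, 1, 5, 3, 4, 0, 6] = [3, 7, 6, 4, 1, 2, 5, 0]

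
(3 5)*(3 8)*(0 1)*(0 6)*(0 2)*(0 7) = (0 1 6 2 7)(3 5 8)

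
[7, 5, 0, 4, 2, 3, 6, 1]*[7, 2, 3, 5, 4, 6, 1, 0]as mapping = [0→0, 1→6, 2→7, 3→4, 4→3, 5→5, 6→1, 7→2]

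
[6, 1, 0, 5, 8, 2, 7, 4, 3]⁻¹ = [2, 1, 5, 8, 7, 3, 0, 6, 4]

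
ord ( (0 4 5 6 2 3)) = 6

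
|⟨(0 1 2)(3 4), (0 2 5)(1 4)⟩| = 720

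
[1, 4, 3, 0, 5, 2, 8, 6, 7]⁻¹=[3, 0, 5, 2, 1, 4, 7, 8, 6]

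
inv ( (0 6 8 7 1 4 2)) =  (0 2 4 1 7 8 6)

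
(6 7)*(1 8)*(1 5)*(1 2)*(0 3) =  (0 3)(1 8 5 2)(6 7)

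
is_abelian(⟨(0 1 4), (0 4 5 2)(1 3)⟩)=no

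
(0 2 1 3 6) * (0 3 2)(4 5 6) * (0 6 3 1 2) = (0 6 1)(3 4 5)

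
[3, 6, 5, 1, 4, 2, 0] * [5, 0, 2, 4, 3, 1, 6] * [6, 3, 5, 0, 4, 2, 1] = [4, 1, 3, 6, 0, 5, 2]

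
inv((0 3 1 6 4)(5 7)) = (0 4 6 1 3)(5 7)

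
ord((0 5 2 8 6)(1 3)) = 10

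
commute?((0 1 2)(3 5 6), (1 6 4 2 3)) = no:(0 1 2)(3 5 6) * (1 6 4 2 3) = (0 6 1 3 5 4 2), (1 6 4 2 3) * (0 1 2)(3 5 6) = (0 1 3 2 5 6 4)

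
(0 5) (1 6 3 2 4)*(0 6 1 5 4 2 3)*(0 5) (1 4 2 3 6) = (0 2 3 6 5 1 4) 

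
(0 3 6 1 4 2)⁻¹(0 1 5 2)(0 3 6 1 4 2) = (0 3 4 5)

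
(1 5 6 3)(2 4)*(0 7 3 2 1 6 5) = (0 7 3 6 2 4 1)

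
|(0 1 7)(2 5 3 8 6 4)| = 6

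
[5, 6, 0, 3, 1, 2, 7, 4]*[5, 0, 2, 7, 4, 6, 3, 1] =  [6, 3, 5, 7, 0, 2, 1, 4]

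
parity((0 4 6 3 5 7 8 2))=odd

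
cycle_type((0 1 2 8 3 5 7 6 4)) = 9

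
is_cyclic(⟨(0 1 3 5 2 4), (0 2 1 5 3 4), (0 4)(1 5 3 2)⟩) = no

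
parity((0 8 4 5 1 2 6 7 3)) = even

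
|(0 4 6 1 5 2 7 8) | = 8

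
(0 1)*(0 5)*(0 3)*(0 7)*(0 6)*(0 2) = (0 1 5 3 7 6 2)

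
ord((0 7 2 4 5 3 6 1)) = 8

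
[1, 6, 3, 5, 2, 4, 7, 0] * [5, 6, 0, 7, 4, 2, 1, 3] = [6, 1, 7, 2, 0, 4, 3, 5]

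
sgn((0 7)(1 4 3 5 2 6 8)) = -1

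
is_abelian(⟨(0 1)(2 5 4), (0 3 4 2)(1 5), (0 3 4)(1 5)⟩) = no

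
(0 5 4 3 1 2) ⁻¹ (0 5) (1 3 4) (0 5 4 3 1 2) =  (1 3 2) (4 5) 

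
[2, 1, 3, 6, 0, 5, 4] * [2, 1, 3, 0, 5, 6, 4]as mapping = [0→3, 1→1, 2→0, 3→4, 4→2, 5→6, 6→5]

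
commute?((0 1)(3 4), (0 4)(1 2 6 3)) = no:(0 1)(3 4) * (0 4)(1 2 6 3) = (0 2 6 3)(1 4), (0 4)(1 2 6 3) * (0 1)(3 4) = (0 3)(1 2 6 4)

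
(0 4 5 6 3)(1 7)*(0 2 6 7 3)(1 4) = (0 1 3 2 6)(4 5 7)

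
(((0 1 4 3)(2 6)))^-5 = (0 3 4 1)(2 6)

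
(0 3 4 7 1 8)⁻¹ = (0 8 1 7 4 3)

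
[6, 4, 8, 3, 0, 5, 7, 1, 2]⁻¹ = [4, 7, 8, 3, 1, 5, 0, 6, 2]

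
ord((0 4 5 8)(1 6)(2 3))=4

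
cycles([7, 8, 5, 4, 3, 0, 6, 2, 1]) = (0 7 2 5)(1 8)(3 4)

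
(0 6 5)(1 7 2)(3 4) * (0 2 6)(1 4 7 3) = (1 3 7 6 5 2 4)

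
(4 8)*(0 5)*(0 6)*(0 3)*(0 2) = (0 5 6 3 2)(4 8)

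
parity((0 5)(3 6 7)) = odd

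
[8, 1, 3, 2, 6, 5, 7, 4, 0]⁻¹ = [8, 1, 3, 2, 7, 5, 4, 6, 0]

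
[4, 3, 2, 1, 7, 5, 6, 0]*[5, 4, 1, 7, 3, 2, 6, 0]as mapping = [0→3, 1→7, 2→1, 3→4, 4→0, 5→2, 6→6, 7→5]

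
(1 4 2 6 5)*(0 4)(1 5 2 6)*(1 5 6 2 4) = (0 1)(2 5 6 4)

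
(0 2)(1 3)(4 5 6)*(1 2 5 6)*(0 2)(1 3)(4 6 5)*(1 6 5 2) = (0 4 2 1 6 5 3)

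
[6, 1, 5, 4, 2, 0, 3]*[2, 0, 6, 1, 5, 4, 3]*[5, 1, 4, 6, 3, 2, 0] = [6, 5, 3, 2, 0, 4, 1]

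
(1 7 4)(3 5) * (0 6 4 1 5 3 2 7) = (0 6 4 5 2 7 1)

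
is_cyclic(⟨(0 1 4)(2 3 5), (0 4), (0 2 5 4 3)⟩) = no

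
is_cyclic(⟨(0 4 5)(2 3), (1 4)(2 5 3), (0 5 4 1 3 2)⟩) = no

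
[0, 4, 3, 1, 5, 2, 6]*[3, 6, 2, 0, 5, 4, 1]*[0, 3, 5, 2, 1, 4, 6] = [2, 4, 0, 6, 1, 5, 3]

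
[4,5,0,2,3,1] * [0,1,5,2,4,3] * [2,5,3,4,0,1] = [0,4,2,1,3,5]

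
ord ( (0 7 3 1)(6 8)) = 4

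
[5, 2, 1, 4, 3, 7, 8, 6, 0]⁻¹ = [8, 2, 1, 4, 3, 0, 7, 5, 6]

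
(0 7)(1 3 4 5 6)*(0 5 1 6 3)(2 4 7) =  (0 2 4 1)(3 7 5)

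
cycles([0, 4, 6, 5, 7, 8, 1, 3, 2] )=(1 4 7 3 5 8 2 6)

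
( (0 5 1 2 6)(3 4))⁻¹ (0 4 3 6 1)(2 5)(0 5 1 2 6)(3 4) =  (0 2 5 3 4)(1 6)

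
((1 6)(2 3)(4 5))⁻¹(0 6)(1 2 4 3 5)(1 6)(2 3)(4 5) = (0 1)(2 4 6 3 5)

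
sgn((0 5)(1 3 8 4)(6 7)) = -1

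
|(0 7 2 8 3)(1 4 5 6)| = 20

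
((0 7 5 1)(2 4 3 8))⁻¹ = (0 1 5 7)(2 8 3 4)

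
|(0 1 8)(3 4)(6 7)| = 6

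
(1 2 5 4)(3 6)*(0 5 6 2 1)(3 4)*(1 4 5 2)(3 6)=(0 2 3 1 4)(5 6)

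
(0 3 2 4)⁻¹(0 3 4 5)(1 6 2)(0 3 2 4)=(0 5 3 2)(1 6 4)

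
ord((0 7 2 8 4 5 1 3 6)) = 9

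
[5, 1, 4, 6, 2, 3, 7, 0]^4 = [7, 1, 2, 5, 4, 0, 3, 6]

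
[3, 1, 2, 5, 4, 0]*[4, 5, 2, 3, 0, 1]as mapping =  [0→3, 1→5, 2→2, 3→1, 4→0, 5→4]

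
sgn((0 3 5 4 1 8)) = -1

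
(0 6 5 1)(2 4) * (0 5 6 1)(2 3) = (0 1 5)(2 4 3)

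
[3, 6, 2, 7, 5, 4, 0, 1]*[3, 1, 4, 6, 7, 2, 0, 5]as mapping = [0→6, 1→0, 2→4, 3→5, 4→2, 5→7, 6→3, 7→1]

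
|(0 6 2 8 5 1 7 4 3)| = 9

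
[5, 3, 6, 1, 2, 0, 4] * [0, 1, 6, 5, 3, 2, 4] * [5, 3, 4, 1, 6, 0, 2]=[4, 0, 6, 3, 2, 5, 1]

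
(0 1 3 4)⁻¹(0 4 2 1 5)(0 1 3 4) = (0 2 3 5 1)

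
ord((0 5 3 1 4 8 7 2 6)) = 9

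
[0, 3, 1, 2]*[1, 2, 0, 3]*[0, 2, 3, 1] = [2, 1, 3, 0]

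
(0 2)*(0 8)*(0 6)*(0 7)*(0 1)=(0 2 8 6 7 1)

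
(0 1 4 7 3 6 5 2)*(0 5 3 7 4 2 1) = (1 2 5)(3 6)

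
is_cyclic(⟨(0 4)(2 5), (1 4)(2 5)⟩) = no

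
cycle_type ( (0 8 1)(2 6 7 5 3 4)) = 3.6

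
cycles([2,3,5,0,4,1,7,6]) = (0 2 5 1 3)(6 7)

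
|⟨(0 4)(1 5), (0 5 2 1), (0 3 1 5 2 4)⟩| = 720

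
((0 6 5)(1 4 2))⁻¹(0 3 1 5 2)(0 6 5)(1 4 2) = (0 1 6 3 4)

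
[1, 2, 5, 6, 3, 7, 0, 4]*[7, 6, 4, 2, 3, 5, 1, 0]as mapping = [0→6, 1→4, 2→5, 3→1, 4→2, 5→0, 6→7, 7→3]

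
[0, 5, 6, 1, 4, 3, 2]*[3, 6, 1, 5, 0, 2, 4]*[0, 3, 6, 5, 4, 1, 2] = [5, 6, 4, 2, 0, 1, 3]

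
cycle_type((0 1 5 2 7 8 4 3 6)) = 9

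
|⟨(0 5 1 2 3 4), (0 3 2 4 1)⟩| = 720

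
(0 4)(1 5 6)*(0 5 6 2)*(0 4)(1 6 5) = (1 5 2 4)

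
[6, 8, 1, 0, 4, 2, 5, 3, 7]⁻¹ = [3, 2, 5, 7, 4, 6, 0, 8, 1]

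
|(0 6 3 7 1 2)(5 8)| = 6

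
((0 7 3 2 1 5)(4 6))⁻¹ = (0 5 1 2 3 7)(4 6)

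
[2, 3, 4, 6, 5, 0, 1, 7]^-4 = [0, 6, 2, 1, 4, 5, 3, 7]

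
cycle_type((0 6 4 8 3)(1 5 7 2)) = 4.5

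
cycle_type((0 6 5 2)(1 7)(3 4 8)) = 2.3.4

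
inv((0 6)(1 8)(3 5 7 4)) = (0 6)(1 8)(3 4 7 5)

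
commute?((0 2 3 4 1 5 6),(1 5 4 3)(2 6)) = no:(0 2 3 4 1 5 6)*(1 5 4 3)(2 6) = (0 6)(1 4 5 2),(1 5 4 3)(2 6)*(0 2 3 4 1 5 6) = (0 2)(1 6 3 5)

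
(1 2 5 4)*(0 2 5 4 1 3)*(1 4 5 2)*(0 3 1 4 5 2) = (0 4 1)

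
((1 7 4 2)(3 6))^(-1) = (1 2 4 7)(3 6)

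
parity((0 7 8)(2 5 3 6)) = odd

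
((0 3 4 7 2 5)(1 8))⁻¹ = (0 5 2 7 4 3)(1 8)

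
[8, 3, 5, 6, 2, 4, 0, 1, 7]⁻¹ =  [6, 7, 4, 1, 5, 2, 3, 8, 0]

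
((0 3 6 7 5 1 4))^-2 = (0 1 7 3 4 5 6)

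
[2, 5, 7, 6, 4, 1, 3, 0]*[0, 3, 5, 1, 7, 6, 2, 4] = [5, 6, 4, 2, 7, 3, 1, 0]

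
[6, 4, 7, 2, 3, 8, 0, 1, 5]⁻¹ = [6, 7, 3, 4, 1, 8, 0, 2, 5]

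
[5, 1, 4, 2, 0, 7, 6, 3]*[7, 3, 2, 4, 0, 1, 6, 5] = [1, 3, 0, 2, 7, 5, 6, 4]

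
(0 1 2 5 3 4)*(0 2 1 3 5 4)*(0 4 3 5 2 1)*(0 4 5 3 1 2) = (0 3 5) (1 4 2) 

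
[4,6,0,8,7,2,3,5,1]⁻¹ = [2,8,5,6,0,7,1,4,3]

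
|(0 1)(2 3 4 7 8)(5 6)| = 10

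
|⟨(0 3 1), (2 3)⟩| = 24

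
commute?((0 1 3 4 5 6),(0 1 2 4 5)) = no:(0 1 3 4 5 6)*(0 1 2 4 5) = (0 2 4)(1 3 5 6),(0 1 2 4 5)*(0 1 3 4 5 6) = (0 3 4 6)(1 2 5)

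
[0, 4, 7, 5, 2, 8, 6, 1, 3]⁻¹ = [0, 7, 4, 8, 1, 3, 6, 2, 5]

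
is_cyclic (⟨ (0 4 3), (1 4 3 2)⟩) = no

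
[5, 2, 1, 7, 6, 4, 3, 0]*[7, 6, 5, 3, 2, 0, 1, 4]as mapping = [0→0, 1→5, 2→6, 3→4, 4→1, 5→2, 6→3, 7→7]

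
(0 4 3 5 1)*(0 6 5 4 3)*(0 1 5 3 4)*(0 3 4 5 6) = (0 5 6 4 1)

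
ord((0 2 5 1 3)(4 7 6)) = 15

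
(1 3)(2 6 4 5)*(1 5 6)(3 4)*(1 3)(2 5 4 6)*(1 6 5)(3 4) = (1 5)(2 4)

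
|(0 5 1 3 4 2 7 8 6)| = 9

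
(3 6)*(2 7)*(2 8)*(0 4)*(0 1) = (0 4 1)(2 7 8)(3 6)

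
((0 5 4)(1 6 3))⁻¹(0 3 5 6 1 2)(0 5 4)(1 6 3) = (1 4 3 6 2 5)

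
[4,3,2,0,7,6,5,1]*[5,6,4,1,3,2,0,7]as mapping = [0→3,1→1,2→4,3→5,4→7,5→0,6→2,7→6]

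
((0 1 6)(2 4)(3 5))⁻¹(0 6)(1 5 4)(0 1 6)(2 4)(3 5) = (0 1)(2 6 3)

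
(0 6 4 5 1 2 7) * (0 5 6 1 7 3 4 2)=(0 1)(2 3 4 6)(5 7)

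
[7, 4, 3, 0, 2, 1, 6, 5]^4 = [4, 0, 5, 1, 7, 3, 6, 2]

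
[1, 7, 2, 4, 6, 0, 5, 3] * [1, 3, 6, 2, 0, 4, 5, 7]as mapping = [0→3, 1→7, 2→6, 3→0, 4→5, 5→1, 6→4, 7→2]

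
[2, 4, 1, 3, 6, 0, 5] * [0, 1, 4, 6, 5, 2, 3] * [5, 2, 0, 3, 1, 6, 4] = [1, 6, 2, 4, 3, 5, 0]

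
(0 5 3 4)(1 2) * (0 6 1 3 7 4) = (0 5 7 4 6 1 2 3)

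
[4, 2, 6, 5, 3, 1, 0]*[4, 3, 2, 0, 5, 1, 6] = [5, 2, 6, 1, 0, 3, 4]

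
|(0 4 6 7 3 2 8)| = 7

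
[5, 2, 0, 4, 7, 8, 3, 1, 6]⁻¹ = [2, 7, 1, 6, 3, 0, 8, 4, 5]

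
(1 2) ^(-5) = (1 2) 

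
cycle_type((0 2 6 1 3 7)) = 6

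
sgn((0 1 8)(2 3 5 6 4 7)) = -1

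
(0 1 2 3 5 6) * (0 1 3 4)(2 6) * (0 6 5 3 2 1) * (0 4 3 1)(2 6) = (0 6 4 2 3 1 5)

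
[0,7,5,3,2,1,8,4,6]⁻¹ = [0,5,4,3,7,2,8,1,6]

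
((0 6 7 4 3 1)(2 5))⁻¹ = (0 1 3 4 7 6)(2 5)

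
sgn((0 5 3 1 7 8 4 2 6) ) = 1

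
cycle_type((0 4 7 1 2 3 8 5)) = 8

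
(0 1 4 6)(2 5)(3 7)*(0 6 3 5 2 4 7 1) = (1 7 5 4 3)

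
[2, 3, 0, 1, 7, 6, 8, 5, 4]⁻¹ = [2, 3, 0, 1, 8, 7, 5, 4, 6]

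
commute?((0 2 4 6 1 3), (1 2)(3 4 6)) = no:(0 2 4 6 1 3)*(1 2)(3 4 6) = (0 1 4 3)(2 6), (1 2)(3 4 6)*(0 2 4 6 1 3) = (0 2 3 6)(1 4)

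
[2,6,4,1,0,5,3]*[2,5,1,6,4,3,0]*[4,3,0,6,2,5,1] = [3,4,2,5,0,6,1]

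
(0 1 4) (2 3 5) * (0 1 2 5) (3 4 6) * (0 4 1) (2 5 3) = (0 5 3 4) (1 6 2) 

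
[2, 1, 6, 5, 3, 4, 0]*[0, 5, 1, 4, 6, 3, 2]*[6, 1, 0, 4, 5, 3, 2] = [1, 3, 0, 4, 5, 2, 6]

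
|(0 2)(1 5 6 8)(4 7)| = 4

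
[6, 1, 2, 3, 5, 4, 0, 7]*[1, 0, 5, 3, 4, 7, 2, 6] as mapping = [0→2, 1→0, 2→5, 3→3, 4→7, 5→4, 6→1, 7→6] 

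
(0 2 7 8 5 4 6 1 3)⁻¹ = (0 3 1 6 4 5 8 7 2)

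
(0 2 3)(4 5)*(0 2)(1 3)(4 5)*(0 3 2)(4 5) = (0 3)(1 2)(4 5)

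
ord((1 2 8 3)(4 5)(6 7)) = 4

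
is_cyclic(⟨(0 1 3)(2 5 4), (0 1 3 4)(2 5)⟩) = no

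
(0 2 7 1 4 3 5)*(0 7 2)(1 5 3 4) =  (5 7)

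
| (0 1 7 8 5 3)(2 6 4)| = 6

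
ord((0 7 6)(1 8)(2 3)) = 6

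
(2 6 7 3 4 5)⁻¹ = (2 5 4 3 7 6)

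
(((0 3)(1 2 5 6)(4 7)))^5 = (0 3)(1 2 5 6)(4 7)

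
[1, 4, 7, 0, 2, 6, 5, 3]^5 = [3, 0, 4, 7, 1, 6, 5, 2]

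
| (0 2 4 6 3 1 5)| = 7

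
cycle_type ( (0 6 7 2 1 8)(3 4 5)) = 3.6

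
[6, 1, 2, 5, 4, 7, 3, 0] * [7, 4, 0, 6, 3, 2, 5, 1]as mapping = [0→5, 1→4, 2→0, 3→2, 4→3, 5→1, 6→6, 7→7]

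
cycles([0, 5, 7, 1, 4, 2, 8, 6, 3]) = (1 5 2 7 6 8 3)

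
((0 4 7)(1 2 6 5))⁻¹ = (0 7 4)(1 5 6 2)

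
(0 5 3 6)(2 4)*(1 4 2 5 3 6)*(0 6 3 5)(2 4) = (0 5 3 1 2 4)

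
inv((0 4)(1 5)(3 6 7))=(0 4)(1 5)(3 7 6)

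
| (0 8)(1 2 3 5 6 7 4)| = 14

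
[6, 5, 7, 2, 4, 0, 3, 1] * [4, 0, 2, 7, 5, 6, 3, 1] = [3, 6, 1, 2, 5, 4, 7, 0]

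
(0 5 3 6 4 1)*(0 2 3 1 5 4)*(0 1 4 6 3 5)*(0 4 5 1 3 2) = (0 6 3 2 1)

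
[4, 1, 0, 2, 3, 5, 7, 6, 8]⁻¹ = [2, 1, 3, 4, 0, 5, 7, 6, 8]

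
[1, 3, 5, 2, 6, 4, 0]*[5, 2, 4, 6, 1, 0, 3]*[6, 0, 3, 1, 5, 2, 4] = [3, 4, 6, 5, 1, 0, 2]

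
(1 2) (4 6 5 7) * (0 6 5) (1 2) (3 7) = (0 6) (3 7 4 5) 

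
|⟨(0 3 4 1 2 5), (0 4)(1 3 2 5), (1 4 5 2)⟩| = 720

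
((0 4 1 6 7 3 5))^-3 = (0 7 4 3 1 5 6)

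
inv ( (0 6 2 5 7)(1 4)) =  (0 7 5 2 6)(1 4)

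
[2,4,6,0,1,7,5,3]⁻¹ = [3,4,0,7,1,6,2,5]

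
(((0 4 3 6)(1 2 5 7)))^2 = (0 3)(1 5)(2 7)(4 6)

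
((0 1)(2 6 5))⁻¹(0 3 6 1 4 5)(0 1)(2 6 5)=(0 4 2 1 3 5)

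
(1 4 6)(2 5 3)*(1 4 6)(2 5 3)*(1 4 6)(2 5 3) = ()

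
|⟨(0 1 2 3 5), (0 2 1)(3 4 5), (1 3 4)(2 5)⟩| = 720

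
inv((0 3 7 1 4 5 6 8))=(0 8 6 5 4 1 7 3)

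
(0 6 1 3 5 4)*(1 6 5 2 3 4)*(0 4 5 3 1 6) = (0 3 2 1 5 6)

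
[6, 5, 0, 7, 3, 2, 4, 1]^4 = [7, 6, 3, 2, 5, 4, 1, 0]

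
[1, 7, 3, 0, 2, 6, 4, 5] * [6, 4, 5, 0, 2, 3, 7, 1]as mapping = [0→4, 1→1, 2→0, 3→6, 4→5, 5→7, 6→2, 7→3]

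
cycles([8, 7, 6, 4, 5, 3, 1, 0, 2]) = (0 8 2 6 1 7)(3 4 5)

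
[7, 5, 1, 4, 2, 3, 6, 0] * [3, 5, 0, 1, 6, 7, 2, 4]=[4, 7, 5, 6, 0, 1, 2, 3]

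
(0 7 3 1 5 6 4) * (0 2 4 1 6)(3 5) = (0 7 5)(1 3 6)(2 4)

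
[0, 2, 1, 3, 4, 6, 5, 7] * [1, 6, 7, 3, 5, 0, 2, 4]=[1, 7, 6, 3, 5, 2, 0, 4]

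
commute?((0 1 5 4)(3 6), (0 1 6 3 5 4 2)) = no:(0 1 5 4)(3 6)*(0 1 6 3 5 4 2) = (0 6 5 2)(1 4), (0 1 6 3 5 4 2)*(0 1 5 4)(3 6) = (0 5)(1 3 4 2)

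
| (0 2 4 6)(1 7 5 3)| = 4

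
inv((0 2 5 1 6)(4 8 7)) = (0 6 1 5 2)(4 7 8)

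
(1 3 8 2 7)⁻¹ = (1 7 2 8 3)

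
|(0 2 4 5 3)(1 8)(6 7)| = 10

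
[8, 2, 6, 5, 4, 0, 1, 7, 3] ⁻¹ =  [5, 6, 1, 8, 4, 3, 2, 7, 0] 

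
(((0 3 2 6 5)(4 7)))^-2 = (0 6 3 5 2)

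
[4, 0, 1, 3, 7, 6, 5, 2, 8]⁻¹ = [1, 2, 7, 3, 0, 6, 5, 4, 8]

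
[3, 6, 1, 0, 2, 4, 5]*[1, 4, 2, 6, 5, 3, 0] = [6, 0, 4, 1, 2, 5, 3]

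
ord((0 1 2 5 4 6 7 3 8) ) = 9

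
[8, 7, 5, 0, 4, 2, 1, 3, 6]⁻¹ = [3, 6, 5, 7, 4, 2, 8, 1, 0]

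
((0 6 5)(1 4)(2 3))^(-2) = (0 6 5)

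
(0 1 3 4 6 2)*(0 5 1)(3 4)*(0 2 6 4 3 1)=(0 2 5)(1 3)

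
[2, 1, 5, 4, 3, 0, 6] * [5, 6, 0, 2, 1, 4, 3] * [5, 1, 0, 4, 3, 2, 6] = [5, 6, 3, 1, 0, 2, 4]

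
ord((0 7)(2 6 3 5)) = 4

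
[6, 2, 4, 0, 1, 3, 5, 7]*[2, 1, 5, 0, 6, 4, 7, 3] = [7, 5, 6, 2, 1, 0, 4, 3]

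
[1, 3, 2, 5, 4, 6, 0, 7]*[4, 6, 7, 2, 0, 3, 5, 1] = [6, 2, 7, 3, 0, 5, 4, 1]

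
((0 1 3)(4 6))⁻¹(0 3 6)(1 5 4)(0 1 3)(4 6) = (0 4 1)(3 5 6)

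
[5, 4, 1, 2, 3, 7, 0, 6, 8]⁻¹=[6, 2, 3, 4, 1, 0, 7, 5, 8]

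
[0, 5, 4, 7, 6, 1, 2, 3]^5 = [0, 5, 6, 7, 2, 1, 4, 3]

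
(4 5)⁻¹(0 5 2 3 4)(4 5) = (0 4 2 3 5)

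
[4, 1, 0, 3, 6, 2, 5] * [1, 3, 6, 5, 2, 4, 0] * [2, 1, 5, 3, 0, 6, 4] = [5, 3, 1, 6, 2, 4, 0]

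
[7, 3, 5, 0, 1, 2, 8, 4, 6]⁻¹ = [3, 4, 5, 1, 7, 2, 8, 0, 6]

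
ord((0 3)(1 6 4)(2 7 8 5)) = 12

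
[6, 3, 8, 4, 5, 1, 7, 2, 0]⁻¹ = [8, 5, 7, 1, 3, 4, 0, 6, 2]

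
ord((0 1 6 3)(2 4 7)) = 12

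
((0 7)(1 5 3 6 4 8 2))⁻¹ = (0 7)(1 2 8 4 6 3 5)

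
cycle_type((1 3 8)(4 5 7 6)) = 3.4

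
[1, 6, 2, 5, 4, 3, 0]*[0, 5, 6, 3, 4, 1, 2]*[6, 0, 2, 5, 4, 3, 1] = [3, 2, 1, 0, 4, 5, 6]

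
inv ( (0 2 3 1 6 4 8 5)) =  (0 5 8 4 6 1 3 2)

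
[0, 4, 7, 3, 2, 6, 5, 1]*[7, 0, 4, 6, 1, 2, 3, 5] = [7, 1, 5, 6, 4, 3, 2, 0]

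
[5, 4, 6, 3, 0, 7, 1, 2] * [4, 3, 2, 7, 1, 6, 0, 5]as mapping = [0→6, 1→1, 2→0, 3→7, 4→4, 5→5, 6→3, 7→2]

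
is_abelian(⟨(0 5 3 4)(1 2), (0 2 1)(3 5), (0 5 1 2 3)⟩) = no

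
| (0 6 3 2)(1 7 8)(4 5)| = 12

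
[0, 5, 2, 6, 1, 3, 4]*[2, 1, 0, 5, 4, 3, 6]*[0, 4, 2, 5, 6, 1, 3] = [2, 5, 0, 3, 4, 1, 6]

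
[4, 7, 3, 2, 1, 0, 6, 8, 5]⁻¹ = [5, 4, 3, 2, 0, 8, 6, 1, 7]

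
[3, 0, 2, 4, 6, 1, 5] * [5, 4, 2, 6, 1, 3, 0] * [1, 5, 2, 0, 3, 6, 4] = [4, 6, 2, 5, 1, 3, 0]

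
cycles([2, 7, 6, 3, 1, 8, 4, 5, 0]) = (0 2 6 4 1 7 5 8)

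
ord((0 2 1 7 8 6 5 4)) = 8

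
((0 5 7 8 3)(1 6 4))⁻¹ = (0 3 8 7 5)(1 4 6)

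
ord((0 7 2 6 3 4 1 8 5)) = 9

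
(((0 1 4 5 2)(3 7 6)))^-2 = (0 5 1 2 4)(3 7 6)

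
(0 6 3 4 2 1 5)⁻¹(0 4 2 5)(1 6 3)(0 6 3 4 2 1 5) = (0 6 2 1)(3 4 5)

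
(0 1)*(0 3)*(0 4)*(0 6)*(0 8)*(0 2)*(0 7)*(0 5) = (0 1 3 4 6 8 2 7 5)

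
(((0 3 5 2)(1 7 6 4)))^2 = (0 5)(1 6)(2 3)(4 7)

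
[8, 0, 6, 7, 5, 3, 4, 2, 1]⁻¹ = [1, 8, 7, 5, 6, 4, 2, 3, 0]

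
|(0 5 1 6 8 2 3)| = 7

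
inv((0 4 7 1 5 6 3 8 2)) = (0 2 8 3 6 5 1 7 4)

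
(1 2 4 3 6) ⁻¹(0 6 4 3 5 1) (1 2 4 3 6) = (0 1 3 6 5 2) 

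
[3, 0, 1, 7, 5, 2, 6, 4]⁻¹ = [1, 2, 5, 0, 7, 4, 6, 3]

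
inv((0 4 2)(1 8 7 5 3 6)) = (0 2 4)(1 6 3 5 7 8)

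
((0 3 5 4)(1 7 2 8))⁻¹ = (0 4 5 3)(1 8 2 7)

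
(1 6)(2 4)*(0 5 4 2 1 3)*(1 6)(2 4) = (0 5 2 4 6 3)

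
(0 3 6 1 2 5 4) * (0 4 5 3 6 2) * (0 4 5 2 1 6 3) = (0 3 1 4 5 2)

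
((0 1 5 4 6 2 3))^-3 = (0 6 1 2 5 3 4)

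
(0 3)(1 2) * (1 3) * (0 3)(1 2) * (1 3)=(0 2)(1 3)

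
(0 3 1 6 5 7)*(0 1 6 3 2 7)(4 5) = (0 2 7 1 3 6 4 5)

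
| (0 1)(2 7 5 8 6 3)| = 6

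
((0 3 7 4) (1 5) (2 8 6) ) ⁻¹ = (0 4 7 3) (1 5) (2 6 8) 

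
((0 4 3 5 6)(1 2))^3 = (0 5 4 6 3)(1 2)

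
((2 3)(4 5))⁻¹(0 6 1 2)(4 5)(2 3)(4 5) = (0 6 1 3)(4 5)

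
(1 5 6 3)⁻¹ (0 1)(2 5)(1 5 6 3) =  (0 5)(2 6)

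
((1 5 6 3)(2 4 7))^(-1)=(1 3 6 5)(2 7 4)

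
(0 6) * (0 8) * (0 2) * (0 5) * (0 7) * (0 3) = (0 6 8 2 5 7 3)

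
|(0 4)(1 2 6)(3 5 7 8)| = 12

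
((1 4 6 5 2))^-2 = (1 5 4 2 6)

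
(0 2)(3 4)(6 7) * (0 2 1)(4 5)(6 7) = (0 1)(3 5 4)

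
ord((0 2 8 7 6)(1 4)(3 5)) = 10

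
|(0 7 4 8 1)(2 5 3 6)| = 20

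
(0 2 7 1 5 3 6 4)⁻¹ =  (0 4 6 3 5 1 7 2)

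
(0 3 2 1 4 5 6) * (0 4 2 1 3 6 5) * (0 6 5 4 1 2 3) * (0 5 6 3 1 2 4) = (0 6 2 5)(3 4)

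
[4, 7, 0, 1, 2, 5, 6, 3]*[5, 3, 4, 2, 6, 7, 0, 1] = [6, 1, 5, 3, 4, 7, 0, 2]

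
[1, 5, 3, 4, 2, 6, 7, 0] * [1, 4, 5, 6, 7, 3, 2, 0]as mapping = [0→4, 1→3, 2→6, 3→7, 4→5, 5→2, 6→0, 7→1]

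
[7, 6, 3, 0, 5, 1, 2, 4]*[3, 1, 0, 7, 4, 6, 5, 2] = [2, 5, 7, 3, 6, 1, 0, 4]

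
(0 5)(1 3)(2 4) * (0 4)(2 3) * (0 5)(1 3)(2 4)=(1 4)(2 5)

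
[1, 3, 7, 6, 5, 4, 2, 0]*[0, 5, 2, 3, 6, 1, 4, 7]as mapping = [0→5, 1→3, 2→7, 3→4, 4→1, 5→6, 6→2, 7→0]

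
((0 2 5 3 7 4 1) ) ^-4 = (0 3 1 5 4 2 7) 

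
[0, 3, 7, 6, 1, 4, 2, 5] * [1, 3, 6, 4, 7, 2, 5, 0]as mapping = [0→1, 1→4, 2→0, 3→5, 4→3, 5→7, 6→6, 7→2]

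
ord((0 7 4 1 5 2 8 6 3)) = 9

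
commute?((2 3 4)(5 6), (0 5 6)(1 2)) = no:(2 3 4)(5 6)*(0 5 6)(1 2) = (0 5)(1 2 3 4), (0 5 6)(1 2)*(2 3 4)(5 6) = (0 6)(1 3 4 2)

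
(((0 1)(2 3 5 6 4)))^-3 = (0 1)(2 5 4 3 6)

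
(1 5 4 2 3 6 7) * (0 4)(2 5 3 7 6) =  (0 4 5)(1 3 2 7)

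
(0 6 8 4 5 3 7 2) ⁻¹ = (0 2 7 3 5 4 8 6) 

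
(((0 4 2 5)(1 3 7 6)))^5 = (0 4 2 5)(1 3 7 6)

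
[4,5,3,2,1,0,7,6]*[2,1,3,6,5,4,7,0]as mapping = [0→5,1→4,2→6,3→3,4→1,5→2,6→0,7→7]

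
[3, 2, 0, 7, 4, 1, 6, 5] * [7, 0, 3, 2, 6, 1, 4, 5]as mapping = [0→2, 1→3, 2→7, 3→5, 4→6, 5→0, 6→4, 7→1]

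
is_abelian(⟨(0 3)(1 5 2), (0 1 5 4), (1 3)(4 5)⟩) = no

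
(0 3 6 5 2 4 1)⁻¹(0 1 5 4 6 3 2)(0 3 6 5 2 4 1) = (0 2 1 5 6 4 3)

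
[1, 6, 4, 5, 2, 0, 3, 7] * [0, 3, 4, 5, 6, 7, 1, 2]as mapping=[0→3, 1→1, 2→6, 3→7, 4→4, 5→0, 6→5, 7→2]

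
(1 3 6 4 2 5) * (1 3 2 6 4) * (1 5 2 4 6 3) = (1 4 3 6 5)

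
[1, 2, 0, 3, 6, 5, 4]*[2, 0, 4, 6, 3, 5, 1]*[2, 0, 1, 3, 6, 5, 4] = [2, 6, 1, 4, 0, 5, 3]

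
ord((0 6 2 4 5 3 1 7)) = 8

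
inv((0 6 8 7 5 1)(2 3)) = (0 1 5 7 8 6)(2 3)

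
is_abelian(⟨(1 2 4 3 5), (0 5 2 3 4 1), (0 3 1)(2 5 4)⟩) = no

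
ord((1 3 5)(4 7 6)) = 3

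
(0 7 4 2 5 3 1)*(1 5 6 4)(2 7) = (0 2 6 4 7 1)(3 5)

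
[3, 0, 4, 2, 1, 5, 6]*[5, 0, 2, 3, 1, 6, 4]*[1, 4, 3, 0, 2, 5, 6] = [0, 5, 4, 3, 1, 6, 2]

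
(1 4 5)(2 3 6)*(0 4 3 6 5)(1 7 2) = (0 4)(1 3 5 7 2 6)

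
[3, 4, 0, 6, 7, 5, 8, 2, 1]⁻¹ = [2, 8, 7, 0, 1, 5, 3, 4, 6]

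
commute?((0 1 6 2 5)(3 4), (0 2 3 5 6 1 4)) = no:(0 1 6 2 5)(3 4)*(0 2 3 5 6 1 4) = (0 4 5 2 6 3), (0 2 3 5 6 1 4)*(0 1 6 2 5)(3 4) = (0 5 2 4 1 3)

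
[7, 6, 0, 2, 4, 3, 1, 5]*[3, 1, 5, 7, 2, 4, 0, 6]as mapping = [0→6, 1→0, 2→3, 3→5, 4→2, 5→7, 6→1, 7→4]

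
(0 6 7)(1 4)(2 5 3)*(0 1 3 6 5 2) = (0 5 6 7 1 4 3)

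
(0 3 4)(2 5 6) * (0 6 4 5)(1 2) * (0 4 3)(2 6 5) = (1 6)(2 4 5 3)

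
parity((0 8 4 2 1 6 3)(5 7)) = odd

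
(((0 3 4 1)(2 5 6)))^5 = (0 3 4 1)(2 6 5)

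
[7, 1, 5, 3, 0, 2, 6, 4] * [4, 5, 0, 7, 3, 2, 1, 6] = [6, 5, 2, 7, 4, 0, 1, 3]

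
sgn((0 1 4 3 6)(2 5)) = -1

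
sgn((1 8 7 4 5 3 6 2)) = -1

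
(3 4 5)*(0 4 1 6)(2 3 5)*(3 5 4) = (0 3 1 6)(2 5 4)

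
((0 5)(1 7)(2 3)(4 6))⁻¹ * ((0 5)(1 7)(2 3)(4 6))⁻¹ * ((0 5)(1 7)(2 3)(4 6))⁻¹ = (0 5)(1 7)(2 3)(4 6)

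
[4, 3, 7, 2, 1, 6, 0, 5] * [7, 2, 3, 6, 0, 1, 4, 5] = [0, 6, 5, 3, 2, 4, 7, 1]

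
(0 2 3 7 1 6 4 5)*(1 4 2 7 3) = (0 7 4 5)(1 6 2)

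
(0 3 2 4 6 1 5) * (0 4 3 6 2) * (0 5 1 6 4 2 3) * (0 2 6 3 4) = (3 5 6)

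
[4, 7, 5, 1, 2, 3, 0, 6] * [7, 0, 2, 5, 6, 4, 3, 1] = [6, 1, 4, 0, 2, 5, 7, 3]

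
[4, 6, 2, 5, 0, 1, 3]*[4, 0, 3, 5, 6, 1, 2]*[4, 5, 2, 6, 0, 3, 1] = [1, 2, 6, 5, 0, 4, 3]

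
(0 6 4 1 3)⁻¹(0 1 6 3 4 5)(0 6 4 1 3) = (0 1 5 6 3 4)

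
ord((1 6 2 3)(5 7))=4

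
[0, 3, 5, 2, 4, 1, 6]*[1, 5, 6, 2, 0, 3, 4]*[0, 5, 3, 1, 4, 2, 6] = [5, 3, 1, 6, 0, 2, 4]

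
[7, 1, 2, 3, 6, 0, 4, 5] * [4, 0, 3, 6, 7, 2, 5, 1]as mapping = [0→1, 1→0, 2→3, 3→6, 4→5, 5→4, 6→7, 7→2]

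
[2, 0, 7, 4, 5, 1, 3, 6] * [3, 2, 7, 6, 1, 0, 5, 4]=[7, 3, 4, 1, 0, 2, 6, 5]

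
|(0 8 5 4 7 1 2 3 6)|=9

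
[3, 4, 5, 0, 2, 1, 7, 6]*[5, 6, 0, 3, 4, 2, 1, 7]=[3, 4, 2, 5, 0, 6, 7, 1]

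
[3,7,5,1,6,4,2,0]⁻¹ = [7,3,6,0,5,2,4,1]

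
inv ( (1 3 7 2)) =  (1 2 7 3)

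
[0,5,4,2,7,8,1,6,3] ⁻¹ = [0,6,3,8,2,1,7,4,5] 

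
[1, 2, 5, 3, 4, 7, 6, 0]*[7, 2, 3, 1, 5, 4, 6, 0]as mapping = [0→2, 1→3, 2→4, 3→1, 4→5, 5→0, 6→6, 7→7]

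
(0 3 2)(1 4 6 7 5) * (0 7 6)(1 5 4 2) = (0 3 1 2 7 4)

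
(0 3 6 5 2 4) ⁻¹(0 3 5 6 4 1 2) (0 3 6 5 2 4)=(0 1 4 3 6 2 5) 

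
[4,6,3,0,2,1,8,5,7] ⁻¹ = [3,5,4,2,0,7,1,8,6] 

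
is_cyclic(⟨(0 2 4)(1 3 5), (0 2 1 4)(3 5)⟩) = no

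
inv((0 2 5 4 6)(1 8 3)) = (0 6 4 5 2)(1 3 8)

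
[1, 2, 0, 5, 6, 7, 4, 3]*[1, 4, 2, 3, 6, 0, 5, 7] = [4, 2, 1, 0, 5, 7, 6, 3]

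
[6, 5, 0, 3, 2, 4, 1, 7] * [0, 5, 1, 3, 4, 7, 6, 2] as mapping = [0→6, 1→7, 2→0, 3→3, 4→1, 5→4, 6→5, 7→2] 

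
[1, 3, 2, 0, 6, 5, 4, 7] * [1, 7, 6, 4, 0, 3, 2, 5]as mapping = [0→7, 1→4, 2→6, 3→1, 4→2, 5→3, 6→0, 7→5]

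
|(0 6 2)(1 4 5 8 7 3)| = 6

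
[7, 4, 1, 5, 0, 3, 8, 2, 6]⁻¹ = [4, 2, 7, 5, 1, 3, 8, 0, 6]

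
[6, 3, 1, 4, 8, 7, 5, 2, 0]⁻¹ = [8, 2, 7, 1, 3, 6, 0, 5, 4]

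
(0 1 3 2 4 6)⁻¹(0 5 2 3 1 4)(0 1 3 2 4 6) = (1 5 4 2 3 6)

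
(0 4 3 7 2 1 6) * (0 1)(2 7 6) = (0 4 3 6 1 2)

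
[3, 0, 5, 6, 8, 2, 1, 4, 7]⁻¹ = [1, 6, 5, 0, 7, 2, 3, 8, 4]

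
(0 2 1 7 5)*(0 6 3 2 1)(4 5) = (0 1 7 4 5 6 3 2)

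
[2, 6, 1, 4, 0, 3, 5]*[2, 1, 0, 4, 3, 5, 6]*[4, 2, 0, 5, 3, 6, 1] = [4, 1, 2, 5, 0, 3, 6]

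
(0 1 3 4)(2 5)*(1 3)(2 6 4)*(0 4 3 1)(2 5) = (0 1)(3 5 6)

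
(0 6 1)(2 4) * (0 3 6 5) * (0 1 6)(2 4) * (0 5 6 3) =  (0 6 3 5 1)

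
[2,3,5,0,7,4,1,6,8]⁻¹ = [3,6,0,1,5,2,7,4,8]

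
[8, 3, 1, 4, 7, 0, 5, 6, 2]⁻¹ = [5, 2, 8, 1, 3, 6, 7, 4, 0]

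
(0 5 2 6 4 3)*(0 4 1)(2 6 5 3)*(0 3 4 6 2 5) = (0 4 5 2)(1 3 6)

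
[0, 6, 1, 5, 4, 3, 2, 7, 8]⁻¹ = [0, 2, 6, 5, 4, 3, 1, 7, 8]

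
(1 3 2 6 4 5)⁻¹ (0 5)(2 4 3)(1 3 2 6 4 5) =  (0 1)(2 6 5)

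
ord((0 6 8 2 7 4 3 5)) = 8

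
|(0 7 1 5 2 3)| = 6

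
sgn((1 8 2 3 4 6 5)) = 1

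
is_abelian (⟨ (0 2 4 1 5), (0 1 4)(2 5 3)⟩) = no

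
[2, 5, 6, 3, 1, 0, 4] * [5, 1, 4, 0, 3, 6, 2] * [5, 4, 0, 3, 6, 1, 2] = [6, 2, 0, 5, 4, 1, 3]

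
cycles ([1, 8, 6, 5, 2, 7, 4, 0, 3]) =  (0 1 8 3 5 7)(2 6 4)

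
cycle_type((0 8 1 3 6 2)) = 6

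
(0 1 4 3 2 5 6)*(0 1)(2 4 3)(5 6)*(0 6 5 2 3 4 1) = (0 6)(1 4 3)(2 5)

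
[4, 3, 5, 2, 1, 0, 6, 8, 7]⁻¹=[5, 4, 3, 1, 0, 2, 6, 8, 7]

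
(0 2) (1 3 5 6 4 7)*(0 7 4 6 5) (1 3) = (0 2 7 3) 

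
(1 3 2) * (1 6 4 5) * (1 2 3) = (2 6 4 5)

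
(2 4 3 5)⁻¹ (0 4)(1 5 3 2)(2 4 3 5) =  (0 3)(1 2 5 4)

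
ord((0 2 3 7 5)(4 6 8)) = 15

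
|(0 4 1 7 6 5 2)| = 7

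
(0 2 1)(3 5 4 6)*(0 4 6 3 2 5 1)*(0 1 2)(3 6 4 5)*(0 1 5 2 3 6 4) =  (0 6 1 2 5)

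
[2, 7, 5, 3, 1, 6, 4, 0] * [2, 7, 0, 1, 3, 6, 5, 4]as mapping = [0→0, 1→4, 2→6, 3→1, 4→7, 5→5, 6→3, 7→2]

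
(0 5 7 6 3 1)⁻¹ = (0 1 3 6 7 5)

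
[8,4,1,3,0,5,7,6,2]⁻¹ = [4,2,8,3,1,5,7,6,0]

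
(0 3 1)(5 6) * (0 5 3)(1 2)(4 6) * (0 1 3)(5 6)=(0 1 6)(2 3)(4 5)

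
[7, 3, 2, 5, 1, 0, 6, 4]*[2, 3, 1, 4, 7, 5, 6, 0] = [0, 4, 1, 5, 3, 2, 6, 7]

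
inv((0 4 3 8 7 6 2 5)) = (0 5 2 6 7 8 3 4)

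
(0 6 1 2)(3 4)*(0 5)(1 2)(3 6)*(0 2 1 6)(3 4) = (0 4)(1 6)(2 5)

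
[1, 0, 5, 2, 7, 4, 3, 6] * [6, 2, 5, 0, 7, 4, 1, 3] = [2, 6, 4, 5, 3, 7, 0, 1]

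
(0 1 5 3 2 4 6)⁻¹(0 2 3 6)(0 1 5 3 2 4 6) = (0 1 4 2)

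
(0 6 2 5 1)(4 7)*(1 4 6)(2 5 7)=(0 1)(2 7 6 5 4)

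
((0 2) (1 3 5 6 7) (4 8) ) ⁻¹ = (0 2) (1 7 6 5 3) (4 8) 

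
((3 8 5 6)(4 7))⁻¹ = (3 6 5 8)(4 7)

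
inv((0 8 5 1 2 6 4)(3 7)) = (0 4 6 2 1 5 8)(3 7)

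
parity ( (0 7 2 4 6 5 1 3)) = odd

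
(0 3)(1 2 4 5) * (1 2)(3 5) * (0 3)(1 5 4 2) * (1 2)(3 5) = (0 4)(1 3 5 2)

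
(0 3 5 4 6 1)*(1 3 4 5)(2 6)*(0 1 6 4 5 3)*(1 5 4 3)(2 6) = (0 4 6)(1 5)(2 3)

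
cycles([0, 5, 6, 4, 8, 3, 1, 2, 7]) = (1 5 3 4 8 7 2 6) 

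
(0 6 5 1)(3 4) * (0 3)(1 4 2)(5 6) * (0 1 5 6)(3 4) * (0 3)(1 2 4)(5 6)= (0 5)(2 6 3 4)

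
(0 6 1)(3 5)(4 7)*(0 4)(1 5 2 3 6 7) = (0 7)(1 4)(2 3)(5 6)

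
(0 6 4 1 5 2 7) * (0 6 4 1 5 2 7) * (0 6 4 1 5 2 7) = (0 1 7 4 2 6 5)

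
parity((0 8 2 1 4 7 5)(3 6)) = odd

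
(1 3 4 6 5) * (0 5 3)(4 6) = (0 5 1)(3 6)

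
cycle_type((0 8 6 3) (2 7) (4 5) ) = 2^2.4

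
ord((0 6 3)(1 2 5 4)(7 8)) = 12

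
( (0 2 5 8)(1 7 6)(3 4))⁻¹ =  (0 8 5 2)(1 6 7)(3 4)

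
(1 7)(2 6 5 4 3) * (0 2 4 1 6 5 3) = (0 2 5 1 7 6 3 4)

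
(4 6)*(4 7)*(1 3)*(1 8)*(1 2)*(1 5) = (1 3 8 2 5)(4 6 7)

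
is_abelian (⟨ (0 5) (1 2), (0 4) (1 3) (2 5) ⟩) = no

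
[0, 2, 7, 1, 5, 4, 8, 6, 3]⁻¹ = [0, 3, 1, 8, 5, 4, 7, 2, 6]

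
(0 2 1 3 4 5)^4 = (0 4 1)(2 5 3)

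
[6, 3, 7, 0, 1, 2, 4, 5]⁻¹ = [3, 4, 5, 1, 6, 7, 0, 2]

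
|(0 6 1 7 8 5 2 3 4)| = 9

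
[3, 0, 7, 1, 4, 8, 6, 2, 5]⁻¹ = [1, 3, 7, 0, 4, 8, 6, 2, 5]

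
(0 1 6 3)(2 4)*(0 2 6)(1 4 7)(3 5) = (0 4 6 5 3 2 7 1)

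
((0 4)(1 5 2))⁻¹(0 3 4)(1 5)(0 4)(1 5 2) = (0 4 3)(2 5)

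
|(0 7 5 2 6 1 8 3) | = 8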